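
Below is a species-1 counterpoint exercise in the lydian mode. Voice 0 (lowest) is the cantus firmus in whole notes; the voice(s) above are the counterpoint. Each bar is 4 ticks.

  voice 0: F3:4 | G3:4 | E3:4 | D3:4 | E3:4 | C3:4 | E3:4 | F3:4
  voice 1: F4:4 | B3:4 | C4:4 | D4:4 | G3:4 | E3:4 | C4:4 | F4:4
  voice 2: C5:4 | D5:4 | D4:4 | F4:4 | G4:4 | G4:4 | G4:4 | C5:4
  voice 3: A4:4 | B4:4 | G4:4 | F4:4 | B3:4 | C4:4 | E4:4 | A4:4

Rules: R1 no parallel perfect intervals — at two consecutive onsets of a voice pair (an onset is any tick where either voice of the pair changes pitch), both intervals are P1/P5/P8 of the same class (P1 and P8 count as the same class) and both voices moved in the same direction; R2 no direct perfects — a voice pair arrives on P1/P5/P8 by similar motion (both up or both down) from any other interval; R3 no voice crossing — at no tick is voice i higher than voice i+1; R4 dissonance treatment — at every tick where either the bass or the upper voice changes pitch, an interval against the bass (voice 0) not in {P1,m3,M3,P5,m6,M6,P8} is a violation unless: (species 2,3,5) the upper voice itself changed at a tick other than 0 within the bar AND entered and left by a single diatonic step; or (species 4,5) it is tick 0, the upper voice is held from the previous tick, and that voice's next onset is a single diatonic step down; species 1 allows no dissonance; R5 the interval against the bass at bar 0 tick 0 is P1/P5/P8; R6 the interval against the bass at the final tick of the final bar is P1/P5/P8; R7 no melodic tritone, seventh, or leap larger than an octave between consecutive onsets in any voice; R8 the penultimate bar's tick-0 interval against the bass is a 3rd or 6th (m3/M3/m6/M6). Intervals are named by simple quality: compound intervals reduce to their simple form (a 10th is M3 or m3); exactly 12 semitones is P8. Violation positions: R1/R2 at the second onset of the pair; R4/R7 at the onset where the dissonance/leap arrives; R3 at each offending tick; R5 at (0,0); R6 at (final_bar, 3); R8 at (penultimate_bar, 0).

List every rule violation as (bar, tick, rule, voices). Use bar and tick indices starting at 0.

bar 0: v0=F3 v1=F4 v2=C5 v3=A4 downbeat M3
bar 1: v0=G3 v1=B3 v2=D5 v3=B4 downbeat M3
bar 2: v0=E3 v1=C4 v2=D4 v3=G4 downbeat m3
bar 3: v0=D3 v1=D4 v2=F4 v3=F4 downbeat m3
bar 4: v0=E3 v1=G3 v2=G4 v3=B3 downbeat P5
bar 5: v0=C3 v1=E3 v2=G4 v3=C4 downbeat P8
bar 6: v0=E3 v1=C4 v2=G4 v3=E4 downbeat P8
bar 7: v0=F3 v1=F4 v2=C5 v3=A4 downbeat M3
  -> R3 @ bar 0 tick 0 v(2, 3): C5 above A4
  -> R5 @ bar 0 tick 0 v(0, 3): opens on M3
  -> R3 @ bar 0 tick 1 v(2, 3): C5 above A4
  -> R3 @ bar 0 tick 2 v(2, 3): C5 above A4
  -> R3 @ bar 0 tick 3 v(2, 3): C5 above A4
  -> R1 @ bar 1 tick 0 v(0, 2): F3/C5 P5 -> G3/D5 P5 similar
  -> R3 @ bar 1 tick 0 v(2, 3): D5 above B4
  -> R7 @ bar 1 tick 0 v(1,): F4->B3 leap 6st
  -> R3 @ bar 1 tick 1 v(2, 3): D5 above B4
  -> R3 @ bar 1 tick 2 v(2, 3): D5 above B4
  -> R3 @ bar 1 tick 3 v(2, 3): D5 above B4
  -> R4 @ bar 2 tick 0 v(0, 2): E3/D4 m7 untreated
  -> R3 @ bar 4 tick 0 v(2, 3): G4 above B3
  -> R7 @ bar 4 tick 0 v(3,): F4->B3 leap 6st
  -> R3 @ bar 4 tick 1 v(2, 3): G4 above B3
  -> R3 @ bar 4 tick 2 v(2, 3): G4 above B3
  -> R3 @ bar 4 tick 3 v(2, 3): G4 above B3
  -> R3 @ bar 5 tick 0 v(2, 3): G4 above C4
  -> R3 @ bar 5 tick 1 v(2, 3): G4 above C4
  -> R3 @ bar 5 tick 2 v(2, 3): G4 above C4
  -> R3 @ bar 5 tick 3 v(2, 3): G4 above C4
  -> R1 @ bar 6 tick 0 v(0, 3): C3/C4 P8 -> E3/E4 P8 similar
  -> R3 @ bar 6 tick 0 v(2, 3): G4 above E4
  -> R8 @ bar 6 tick 0 v(0, 3): penult P8 not 3rd/6th
  -> R3 @ bar 6 tick 1 v(2, 3): G4 above E4
  -> R3 @ bar 6 tick 2 v(2, 3): G4 above E4
  -> R3 @ bar 6 tick 3 v(2, 3): G4 above E4
  -> R1 @ bar 7 tick 0 v(1, 2): C4/G4 P5 -> F4/C5 P5 similar
  -> R2 @ bar 7 tick 0 v(0, 1): E3/C4 m6 -> F3/F4 P8 similar
  -> R2 @ bar 7 tick 0 v(0, 2): E3/G4 m3 -> F3/C5 P5 similar
  -> R3 @ bar 7 tick 0 v(2, 3): C5 above A4
  -> R3 @ bar 7 tick 1 v(2, 3): C5 above A4
  -> R3 @ bar 7 tick 2 v(2, 3): C5 above A4
  -> R3 @ bar 7 tick 3 v(2, 3): C5 above A4
  -> R6 @ bar 7 tick 3 v(0, 3): closes on M3

(0, 0, R3, (2, 3))
(0, 0, R5, (0, 3))
(0, 1, R3, (2, 3))
(0, 2, R3, (2, 3))
(0, 3, R3, (2, 3))
(1, 0, R1, (0, 2))
(1, 0, R3, (2, 3))
(1, 0, R7, (1,))
(1, 1, R3, (2, 3))
(1, 2, R3, (2, 3))
(1, 3, R3, (2, 3))
(2, 0, R4, (0, 2))
(4, 0, R3, (2, 3))
(4, 0, R7, (3,))
(4, 1, R3, (2, 3))
(4, 2, R3, (2, 3))
(4, 3, R3, (2, 3))
(5, 0, R3, (2, 3))
(5, 1, R3, (2, 3))
(5, 2, R3, (2, 3))
(5, 3, R3, (2, 3))
(6, 0, R1, (0, 3))
(6, 0, R3, (2, 3))
(6, 0, R8, (0, 3))
(6, 1, R3, (2, 3))
(6, 2, R3, (2, 3))
(6, 3, R3, (2, 3))
(7, 0, R1, (1, 2))
(7, 0, R2, (0, 1))
(7, 0, R2, (0, 2))
(7, 0, R3, (2, 3))
(7, 1, R3, (2, 3))
(7, 2, R3, (2, 3))
(7, 3, R3, (2, 3))
(7, 3, R6, (0, 3))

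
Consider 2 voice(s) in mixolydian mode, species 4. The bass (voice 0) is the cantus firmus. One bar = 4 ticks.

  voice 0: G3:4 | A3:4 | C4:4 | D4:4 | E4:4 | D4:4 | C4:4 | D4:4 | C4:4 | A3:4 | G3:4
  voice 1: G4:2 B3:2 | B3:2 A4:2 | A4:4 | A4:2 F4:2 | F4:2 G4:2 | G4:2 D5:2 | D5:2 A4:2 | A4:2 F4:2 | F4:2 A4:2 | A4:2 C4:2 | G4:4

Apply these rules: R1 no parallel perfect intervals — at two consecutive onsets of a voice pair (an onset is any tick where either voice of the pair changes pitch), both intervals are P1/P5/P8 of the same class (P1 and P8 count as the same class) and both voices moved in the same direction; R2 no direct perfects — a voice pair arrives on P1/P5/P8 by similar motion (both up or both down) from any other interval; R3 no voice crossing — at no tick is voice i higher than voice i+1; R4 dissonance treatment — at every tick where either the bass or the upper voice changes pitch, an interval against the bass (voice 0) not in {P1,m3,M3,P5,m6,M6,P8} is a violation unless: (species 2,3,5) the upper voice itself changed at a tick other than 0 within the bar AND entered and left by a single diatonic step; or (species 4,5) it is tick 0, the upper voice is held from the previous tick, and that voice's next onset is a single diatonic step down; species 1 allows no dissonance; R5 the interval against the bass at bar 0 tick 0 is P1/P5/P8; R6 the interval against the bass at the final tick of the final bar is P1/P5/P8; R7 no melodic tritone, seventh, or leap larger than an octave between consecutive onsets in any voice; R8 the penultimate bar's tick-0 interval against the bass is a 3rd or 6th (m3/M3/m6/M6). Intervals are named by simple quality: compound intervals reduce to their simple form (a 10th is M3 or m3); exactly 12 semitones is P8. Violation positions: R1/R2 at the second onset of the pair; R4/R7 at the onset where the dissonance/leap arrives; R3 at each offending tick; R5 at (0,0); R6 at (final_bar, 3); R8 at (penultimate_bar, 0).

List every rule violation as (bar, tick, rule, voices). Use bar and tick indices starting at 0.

(1, 0, R4, (0, 1))
(1, 2, R7, (1,))
(4, 0, R4, (0, 1))
(5, 0, R4, (0, 1))
(6, 0, R4, (0, 1))
(8, 0, R4, (0, 1))
(9, 0, R8, (0, 1))

bar 0: v0=G3 v1=G4 downbeat P8
bar 1: v0=A3 v1=B3 downbeat M2
bar 2: v0=C4 v1=A4 downbeat M6
bar 3: v0=D4 v1=A4 downbeat P5
bar 4: v0=E4 v1=F4 downbeat m2
bar 5: v0=D4 v1=G4 downbeat P4
bar 6: v0=C4 v1=D5 downbeat M2
bar 7: v0=D4 v1=A4 downbeat P5
bar 8: v0=C4 v1=F4 downbeat P4
bar 9: v0=A3 v1=A4 downbeat P8
bar 10: v0=G3 v1=G4 downbeat P8
  -> R4 @ bar 1 tick 0 v(0, 1): A3/B3 M2 untreated
  -> R7 @ bar 1 tick 2 v(1,): B3->A4 leap 10st
  -> R4 @ bar 4 tick 0 v(0, 1): E4/F4 m2 untreated
  -> R4 @ bar 5 tick 0 v(0, 1): D4/G4 P4 untreated
  -> R4 @ bar 6 tick 0 v(0, 1): C4/D5 M2 untreated
  -> R4 @ bar 8 tick 0 v(0, 1): C4/F4 P4 untreated
  -> R8 @ bar 9 tick 0 v(0, 1): penult P8 not 3rd/6th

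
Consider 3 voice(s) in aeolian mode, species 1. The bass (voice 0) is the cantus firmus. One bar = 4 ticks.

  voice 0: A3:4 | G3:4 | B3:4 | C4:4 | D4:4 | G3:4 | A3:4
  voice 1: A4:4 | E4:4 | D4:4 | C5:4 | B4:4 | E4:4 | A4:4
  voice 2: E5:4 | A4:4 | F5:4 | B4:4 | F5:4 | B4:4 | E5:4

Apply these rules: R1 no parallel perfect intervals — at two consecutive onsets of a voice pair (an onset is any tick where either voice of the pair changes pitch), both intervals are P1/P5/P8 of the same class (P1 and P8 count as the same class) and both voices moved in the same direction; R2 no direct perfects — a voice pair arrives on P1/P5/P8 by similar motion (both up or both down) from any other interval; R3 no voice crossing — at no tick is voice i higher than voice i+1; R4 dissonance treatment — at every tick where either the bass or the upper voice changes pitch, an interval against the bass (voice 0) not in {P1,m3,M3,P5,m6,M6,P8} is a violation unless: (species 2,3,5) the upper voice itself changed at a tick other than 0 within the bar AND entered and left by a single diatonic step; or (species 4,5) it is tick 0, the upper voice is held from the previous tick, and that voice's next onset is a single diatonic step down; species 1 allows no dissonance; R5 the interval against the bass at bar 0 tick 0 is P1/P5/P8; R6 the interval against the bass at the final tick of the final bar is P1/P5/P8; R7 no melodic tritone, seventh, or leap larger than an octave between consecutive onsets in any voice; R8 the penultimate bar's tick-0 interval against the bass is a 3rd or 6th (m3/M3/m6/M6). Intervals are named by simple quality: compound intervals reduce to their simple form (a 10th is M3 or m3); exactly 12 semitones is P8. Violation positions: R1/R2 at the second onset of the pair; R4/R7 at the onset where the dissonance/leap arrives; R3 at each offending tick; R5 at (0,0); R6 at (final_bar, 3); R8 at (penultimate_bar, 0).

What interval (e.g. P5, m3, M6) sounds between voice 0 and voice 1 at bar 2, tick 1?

m3

voice 0=B3 voice 1=D4 -> m3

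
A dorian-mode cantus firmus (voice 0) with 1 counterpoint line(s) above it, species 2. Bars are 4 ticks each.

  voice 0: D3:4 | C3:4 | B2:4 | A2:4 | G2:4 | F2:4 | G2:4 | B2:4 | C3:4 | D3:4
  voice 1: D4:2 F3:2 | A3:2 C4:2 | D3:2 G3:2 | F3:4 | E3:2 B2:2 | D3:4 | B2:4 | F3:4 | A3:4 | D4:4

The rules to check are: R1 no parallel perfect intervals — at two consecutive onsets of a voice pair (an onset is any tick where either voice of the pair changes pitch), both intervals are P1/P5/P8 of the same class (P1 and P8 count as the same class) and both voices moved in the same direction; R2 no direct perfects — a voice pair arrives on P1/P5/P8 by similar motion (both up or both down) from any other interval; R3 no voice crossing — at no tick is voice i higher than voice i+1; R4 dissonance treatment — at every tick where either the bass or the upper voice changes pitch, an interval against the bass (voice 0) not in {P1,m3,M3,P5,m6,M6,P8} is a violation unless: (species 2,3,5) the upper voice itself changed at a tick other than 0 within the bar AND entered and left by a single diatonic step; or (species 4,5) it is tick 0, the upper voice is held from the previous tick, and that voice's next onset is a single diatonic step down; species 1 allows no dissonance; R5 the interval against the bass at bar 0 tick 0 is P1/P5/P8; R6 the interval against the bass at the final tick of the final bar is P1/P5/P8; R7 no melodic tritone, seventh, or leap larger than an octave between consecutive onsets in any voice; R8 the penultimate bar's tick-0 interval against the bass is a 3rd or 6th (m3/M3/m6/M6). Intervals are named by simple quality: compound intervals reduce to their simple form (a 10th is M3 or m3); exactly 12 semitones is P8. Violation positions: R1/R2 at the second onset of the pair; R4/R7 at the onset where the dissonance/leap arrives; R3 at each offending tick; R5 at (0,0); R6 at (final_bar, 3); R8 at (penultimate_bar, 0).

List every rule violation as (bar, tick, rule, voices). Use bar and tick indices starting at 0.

(2, 0, R7, (1,))
(7, 0, R4, (0, 1))
(7, 0, R7, (1,))
(9, 0, R2, (0, 1))

bar 0: v0=D3 v1=D4 downbeat P8
bar 1: v0=C3 v1=A3 downbeat M6
bar 2: v0=B2 v1=D3 downbeat m3
bar 3: v0=A2 v1=F3 downbeat m6
bar 4: v0=G2 v1=E3 downbeat M6
bar 5: v0=F2 v1=D3 downbeat M6
bar 6: v0=G2 v1=B2 downbeat M3
bar 7: v0=B2 v1=F3 downbeat TT
bar 8: v0=C3 v1=A3 downbeat M6
bar 9: v0=D3 v1=D4 downbeat P8
  -> R7 @ bar 2 tick 0 v(1,): C4->D3 leap 10st
  -> R4 @ bar 7 tick 0 v(0, 1): B2/F3 TT untreated
  -> R7 @ bar 7 tick 0 v(1,): B2->F3 leap 6st
  -> R2 @ bar 9 tick 0 v(0, 1): C3/A3 M6 -> D3/D4 P8 similar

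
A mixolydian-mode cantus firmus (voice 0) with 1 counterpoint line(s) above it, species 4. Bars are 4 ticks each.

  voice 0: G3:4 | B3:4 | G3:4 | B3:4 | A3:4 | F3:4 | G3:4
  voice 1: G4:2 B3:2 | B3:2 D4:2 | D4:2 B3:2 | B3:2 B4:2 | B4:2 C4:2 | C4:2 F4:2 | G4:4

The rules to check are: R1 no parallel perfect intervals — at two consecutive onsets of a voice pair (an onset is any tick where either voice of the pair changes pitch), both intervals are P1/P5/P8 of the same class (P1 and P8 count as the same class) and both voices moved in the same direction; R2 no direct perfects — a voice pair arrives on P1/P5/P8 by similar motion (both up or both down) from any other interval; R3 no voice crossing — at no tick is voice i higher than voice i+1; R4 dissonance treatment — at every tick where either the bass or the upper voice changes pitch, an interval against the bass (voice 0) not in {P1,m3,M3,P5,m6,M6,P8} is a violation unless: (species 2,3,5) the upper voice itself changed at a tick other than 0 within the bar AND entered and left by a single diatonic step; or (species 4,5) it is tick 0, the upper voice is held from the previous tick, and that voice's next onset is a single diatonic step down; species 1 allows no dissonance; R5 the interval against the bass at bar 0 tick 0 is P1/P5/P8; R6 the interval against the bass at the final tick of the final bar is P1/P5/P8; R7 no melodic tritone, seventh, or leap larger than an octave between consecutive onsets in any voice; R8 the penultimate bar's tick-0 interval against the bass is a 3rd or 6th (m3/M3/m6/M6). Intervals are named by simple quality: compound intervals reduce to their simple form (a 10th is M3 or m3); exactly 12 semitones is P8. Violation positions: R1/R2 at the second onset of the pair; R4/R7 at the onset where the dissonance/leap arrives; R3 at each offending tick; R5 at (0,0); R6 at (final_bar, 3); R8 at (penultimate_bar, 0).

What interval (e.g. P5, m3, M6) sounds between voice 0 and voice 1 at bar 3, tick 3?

P8

voice 0=B3 voice 1=B4 -> P8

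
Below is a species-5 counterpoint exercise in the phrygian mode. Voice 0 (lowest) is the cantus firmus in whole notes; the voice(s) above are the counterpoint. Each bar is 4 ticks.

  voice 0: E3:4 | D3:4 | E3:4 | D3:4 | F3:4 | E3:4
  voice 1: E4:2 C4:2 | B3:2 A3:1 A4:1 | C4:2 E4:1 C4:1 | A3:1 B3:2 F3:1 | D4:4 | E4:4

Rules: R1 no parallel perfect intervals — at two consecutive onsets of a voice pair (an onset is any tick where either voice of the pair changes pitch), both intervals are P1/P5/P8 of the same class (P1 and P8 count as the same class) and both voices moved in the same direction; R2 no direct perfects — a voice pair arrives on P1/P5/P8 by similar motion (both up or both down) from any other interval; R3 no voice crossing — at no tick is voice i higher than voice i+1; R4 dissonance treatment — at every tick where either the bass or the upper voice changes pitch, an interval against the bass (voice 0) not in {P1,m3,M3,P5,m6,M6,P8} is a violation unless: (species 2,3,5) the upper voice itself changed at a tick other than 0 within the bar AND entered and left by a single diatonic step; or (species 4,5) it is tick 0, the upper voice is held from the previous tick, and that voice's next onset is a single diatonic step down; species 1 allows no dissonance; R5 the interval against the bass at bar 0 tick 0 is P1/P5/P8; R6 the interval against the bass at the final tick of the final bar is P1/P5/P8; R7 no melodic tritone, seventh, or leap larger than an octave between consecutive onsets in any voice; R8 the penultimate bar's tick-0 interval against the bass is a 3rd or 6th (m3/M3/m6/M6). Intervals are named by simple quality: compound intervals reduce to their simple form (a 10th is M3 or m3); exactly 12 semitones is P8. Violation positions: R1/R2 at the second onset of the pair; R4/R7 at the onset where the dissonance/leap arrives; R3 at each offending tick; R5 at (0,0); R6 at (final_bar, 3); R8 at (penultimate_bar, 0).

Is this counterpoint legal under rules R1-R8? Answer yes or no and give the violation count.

No (2 violations)

bar 0: v0=E3 v1=E4 (P8)
bar 1: v0=D3 v1=B3 (M6)
bar 2: v0=E3 v1=C4 (m6)
bar 3: v0=D3 v1=A3 (P5)
bar 4: v0=F3 v1=D4 (M6)
bar 5: v0=E3 v1=E4 (P8)
  R2 @ bar3.0: E3/C4 m6 -> D3/A3 P5 similar
  R7 @ bar3.3: B3->F3 leap 6st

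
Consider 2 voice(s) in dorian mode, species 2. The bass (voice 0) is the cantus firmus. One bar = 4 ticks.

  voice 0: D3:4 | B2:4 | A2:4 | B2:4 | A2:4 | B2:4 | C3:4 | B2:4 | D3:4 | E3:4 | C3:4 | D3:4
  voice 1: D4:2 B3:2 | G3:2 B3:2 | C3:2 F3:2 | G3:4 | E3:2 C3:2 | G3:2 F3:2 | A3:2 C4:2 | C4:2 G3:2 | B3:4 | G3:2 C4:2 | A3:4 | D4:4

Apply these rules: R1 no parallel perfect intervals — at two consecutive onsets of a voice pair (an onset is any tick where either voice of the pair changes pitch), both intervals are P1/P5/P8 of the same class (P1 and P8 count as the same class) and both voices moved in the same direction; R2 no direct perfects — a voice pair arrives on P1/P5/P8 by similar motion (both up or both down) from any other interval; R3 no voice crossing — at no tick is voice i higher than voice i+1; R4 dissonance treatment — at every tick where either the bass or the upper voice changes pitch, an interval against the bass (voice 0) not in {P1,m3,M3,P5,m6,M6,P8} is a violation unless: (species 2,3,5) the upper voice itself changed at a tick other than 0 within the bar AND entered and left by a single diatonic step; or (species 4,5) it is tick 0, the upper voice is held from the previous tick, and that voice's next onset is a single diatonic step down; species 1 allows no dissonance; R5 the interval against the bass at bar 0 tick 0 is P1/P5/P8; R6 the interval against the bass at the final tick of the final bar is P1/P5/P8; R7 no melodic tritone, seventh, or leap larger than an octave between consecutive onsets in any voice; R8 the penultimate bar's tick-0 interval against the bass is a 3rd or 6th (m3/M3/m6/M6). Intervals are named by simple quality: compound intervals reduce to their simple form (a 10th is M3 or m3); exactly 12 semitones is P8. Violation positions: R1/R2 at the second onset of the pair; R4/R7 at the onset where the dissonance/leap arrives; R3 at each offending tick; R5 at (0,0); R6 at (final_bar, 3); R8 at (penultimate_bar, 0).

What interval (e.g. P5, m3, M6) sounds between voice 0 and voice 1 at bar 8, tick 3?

voice 0=D3 voice 1=B3 -> M6

M6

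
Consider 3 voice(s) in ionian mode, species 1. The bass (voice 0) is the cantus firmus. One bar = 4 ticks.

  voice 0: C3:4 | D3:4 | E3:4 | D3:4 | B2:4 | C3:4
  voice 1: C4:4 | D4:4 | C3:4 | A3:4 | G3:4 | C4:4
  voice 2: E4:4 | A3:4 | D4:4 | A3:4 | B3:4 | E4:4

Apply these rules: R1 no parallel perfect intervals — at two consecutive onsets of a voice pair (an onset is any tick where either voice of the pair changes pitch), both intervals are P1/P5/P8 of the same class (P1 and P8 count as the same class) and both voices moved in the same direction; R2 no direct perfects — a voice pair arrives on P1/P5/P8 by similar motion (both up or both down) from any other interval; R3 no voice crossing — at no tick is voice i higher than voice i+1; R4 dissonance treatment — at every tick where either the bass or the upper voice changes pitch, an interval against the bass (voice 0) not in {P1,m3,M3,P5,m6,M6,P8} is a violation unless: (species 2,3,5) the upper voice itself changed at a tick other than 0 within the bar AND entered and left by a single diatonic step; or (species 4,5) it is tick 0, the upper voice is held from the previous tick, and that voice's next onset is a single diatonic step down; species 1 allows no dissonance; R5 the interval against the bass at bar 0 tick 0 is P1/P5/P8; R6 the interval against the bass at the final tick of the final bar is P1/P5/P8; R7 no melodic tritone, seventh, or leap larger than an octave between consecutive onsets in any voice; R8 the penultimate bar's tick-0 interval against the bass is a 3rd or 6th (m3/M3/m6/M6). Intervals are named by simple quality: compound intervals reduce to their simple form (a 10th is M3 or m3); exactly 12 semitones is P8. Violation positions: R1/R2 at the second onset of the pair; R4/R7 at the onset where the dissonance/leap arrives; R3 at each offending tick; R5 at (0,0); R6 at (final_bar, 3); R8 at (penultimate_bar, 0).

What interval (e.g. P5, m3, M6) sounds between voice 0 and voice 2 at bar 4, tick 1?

P8

voice 0=B2 voice 2=B3 -> P8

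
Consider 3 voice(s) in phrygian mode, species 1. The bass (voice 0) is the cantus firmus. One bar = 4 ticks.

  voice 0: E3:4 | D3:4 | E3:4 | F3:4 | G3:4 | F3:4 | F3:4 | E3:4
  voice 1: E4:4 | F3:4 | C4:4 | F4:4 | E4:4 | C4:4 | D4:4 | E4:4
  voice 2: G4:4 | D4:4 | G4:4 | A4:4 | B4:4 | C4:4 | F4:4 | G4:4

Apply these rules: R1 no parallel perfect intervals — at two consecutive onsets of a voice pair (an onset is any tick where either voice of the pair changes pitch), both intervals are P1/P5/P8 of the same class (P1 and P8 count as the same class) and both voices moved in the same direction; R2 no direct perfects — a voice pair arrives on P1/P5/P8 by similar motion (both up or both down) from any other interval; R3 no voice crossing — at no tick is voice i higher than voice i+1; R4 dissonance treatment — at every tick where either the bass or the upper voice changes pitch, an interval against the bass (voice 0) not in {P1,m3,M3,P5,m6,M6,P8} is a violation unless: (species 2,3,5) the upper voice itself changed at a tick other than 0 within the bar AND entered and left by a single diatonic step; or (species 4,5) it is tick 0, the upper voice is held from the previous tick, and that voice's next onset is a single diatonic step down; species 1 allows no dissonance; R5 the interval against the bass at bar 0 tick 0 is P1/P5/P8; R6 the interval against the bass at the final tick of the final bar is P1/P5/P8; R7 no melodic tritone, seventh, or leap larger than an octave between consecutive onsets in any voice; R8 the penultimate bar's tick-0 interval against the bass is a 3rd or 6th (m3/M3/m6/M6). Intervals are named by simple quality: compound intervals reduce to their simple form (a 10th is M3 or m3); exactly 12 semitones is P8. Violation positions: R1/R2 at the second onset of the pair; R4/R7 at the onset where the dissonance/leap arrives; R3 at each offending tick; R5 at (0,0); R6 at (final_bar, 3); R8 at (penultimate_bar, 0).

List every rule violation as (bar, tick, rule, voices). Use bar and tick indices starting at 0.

(0, 0, R5, (0, 2))
(1, 0, R2, (0, 2))
(1, 0, R7, (1,))
(2, 0, R2, (1, 2))
(3, 0, R2, (0, 1))
(5, 0, R2, (0, 1))
(5, 0, R2, (0, 2))
(5, 0, R2, (1, 2))
(5, 0, R7, (2,))
(6, 0, R8, (0, 2))
(7, 3, R6, (0, 2))

bar 0: v0=E3 v1=E4 v2=G4 downbeat m3
bar 1: v0=D3 v1=F3 v2=D4 downbeat P8
bar 2: v0=E3 v1=C4 v2=G4 downbeat m3
bar 3: v0=F3 v1=F4 v2=A4 downbeat M3
bar 4: v0=G3 v1=E4 v2=B4 downbeat M3
bar 5: v0=F3 v1=C4 v2=C4 downbeat P5
bar 6: v0=F3 v1=D4 v2=F4 downbeat P8
bar 7: v0=E3 v1=E4 v2=G4 downbeat m3
  -> R5 @ bar 0 tick 0 v(0, 2): opens on m3
  -> R2 @ bar 1 tick 0 v(0, 2): E3/G4 m3 -> D3/D4 P8 similar
  -> R7 @ bar 1 tick 0 v(1,): E4->F3 leap 11st
  -> R2 @ bar 2 tick 0 v(1, 2): F3/D4 M6 -> C4/G4 P5 similar
  -> R2 @ bar 3 tick 0 v(0, 1): E3/C4 m6 -> F3/F4 P8 similar
  -> R2 @ bar 5 tick 0 v(0, 1): G3/E4 M6 -> F3/C4 P5 similar
  -> R2 @ bar 5 tick 0 v(0, 2): G3/B4 M3 -> F3/C4 P5 similar
  -> R2 @ bar 5 tick 0 v(1, 2): E4/B4 P5 -> C4/C4 P1 similar
  -> R7 @ bar 5 tick 0 v(2,): B4->C4 leap 11st
  -> R8 @ bar 6 tick 0 v(0, 2): penult P8 not 3rd/6th
  -> R6 @ bar 7 tick 3 v(0, 2): closes on m3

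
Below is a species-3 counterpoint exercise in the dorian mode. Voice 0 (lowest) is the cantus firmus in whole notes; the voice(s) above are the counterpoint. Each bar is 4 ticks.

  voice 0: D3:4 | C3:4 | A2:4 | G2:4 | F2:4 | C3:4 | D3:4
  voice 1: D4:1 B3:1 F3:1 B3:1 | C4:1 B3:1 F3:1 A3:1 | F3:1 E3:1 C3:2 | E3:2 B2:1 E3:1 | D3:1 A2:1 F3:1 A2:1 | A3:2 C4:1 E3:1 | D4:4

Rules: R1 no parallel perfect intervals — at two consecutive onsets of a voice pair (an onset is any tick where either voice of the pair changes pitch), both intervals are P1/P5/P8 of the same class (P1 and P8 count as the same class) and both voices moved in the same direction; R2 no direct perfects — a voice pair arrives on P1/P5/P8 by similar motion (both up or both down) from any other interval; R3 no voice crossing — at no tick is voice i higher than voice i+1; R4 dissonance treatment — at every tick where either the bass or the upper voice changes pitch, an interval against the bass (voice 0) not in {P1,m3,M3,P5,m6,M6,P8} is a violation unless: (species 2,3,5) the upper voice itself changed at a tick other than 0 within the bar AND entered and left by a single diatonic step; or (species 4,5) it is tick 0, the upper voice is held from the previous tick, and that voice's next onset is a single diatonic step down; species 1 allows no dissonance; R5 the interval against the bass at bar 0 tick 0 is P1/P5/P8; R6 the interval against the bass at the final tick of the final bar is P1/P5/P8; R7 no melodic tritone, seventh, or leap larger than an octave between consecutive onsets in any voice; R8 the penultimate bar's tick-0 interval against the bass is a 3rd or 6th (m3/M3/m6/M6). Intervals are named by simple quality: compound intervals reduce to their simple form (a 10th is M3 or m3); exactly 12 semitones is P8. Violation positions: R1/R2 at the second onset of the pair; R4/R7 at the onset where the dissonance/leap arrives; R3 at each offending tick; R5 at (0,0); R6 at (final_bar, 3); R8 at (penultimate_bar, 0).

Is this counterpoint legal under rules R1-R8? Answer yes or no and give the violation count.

bar 0: v0=D3 v1=D4 (P8)
bar 1: v0=C3 v1=C4 (P8)
bar 2: v0=A2 v1=F3 (m6)
bar 3: v0=G2 v1=E3 (M6)
bar 4: v0=F2 v1=D3 (M6)
bar 5: v0=C3 v1=A3 (M6)
bar 6: v0=D3 v1=D4 (P8)
  R7 @ bar0.2: B3->F3 leap 6st
  R7 @ bar0.3: F3->B3 leap 6st
  R4 @ bar1.1: C3/B3 M7 untreated
  R4 @ bar1.2: C3/F3 P4 untreated
  R7 @ bar1.2: B3->F3 leap 6st
  R2 @ bar6.0: C3/E3 M3 -> D3/D4 P8 similar
  R7 @ bar6.0: E3->D4 leap 10st

No (7 violations)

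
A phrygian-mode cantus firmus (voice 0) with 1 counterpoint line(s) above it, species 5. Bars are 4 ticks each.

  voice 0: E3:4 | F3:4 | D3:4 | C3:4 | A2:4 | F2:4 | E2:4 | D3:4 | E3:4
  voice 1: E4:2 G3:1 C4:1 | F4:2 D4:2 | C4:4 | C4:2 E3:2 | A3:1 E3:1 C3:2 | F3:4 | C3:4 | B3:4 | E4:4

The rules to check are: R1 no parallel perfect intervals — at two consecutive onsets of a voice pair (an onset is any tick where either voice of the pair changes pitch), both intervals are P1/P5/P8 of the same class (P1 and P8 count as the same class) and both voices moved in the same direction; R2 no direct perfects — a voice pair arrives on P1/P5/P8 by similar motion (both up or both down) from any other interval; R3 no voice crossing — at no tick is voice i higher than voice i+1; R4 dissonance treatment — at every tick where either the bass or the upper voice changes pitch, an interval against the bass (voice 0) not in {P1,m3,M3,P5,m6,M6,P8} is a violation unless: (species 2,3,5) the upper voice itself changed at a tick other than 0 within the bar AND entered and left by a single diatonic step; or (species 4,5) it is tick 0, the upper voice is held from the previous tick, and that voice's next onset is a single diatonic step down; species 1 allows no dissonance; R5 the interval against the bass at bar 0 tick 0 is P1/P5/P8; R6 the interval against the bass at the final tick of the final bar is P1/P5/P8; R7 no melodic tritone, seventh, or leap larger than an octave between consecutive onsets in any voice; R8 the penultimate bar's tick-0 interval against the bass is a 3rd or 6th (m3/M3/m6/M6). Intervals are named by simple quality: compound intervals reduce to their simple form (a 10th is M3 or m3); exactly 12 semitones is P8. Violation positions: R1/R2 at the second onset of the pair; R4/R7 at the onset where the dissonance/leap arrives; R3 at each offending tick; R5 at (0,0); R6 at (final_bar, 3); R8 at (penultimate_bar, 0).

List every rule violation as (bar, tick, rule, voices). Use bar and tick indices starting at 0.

(1, 0, R2, (0, 1))
(2, 0, R4, (0, 1))
(7, 0, R7, (0,))
(7, 0, R7, (1,))
(8, 0, R2, (0, 1))

bar 0: v0=E3 v1=E4 downbeat P8
bar 1: v0=F3 v1=F4 downbeat P8
bar 2: v0=D3 v1=C4 downbeat m7
bar 3: v0=C3 v1=C4 downbeat P8
bar 4: v0=A2 v1=A3 downbeat P8
bar 5: v0=F2 v1=F3 downbeat P8
bar 6: v0=E2 v1=C3 downbeat m6
bar 7: v0=D3 v1=B3 downbeat M6
bar 8: v0=E3 v1=E4 downbeat P8
  -> R2 @ bar 1 tick 0 v(0, 1): E3/C4 m6 -> F3/F4 P8 similar
  -> R4 @ bar 2 tick 0 v(0, 1): D3/C4 m7 untreated
  -> R7 @ bar 7 tick 0 v(0,): E2->D3 leap 10st
  -> R7 @ bar 7 tick 0 v(1,): C3->B3 leap 11st
  -> R2 @ bar 8 tick 0 v(0, 1): D3/B3 M6 -> E3/E4 P8 similar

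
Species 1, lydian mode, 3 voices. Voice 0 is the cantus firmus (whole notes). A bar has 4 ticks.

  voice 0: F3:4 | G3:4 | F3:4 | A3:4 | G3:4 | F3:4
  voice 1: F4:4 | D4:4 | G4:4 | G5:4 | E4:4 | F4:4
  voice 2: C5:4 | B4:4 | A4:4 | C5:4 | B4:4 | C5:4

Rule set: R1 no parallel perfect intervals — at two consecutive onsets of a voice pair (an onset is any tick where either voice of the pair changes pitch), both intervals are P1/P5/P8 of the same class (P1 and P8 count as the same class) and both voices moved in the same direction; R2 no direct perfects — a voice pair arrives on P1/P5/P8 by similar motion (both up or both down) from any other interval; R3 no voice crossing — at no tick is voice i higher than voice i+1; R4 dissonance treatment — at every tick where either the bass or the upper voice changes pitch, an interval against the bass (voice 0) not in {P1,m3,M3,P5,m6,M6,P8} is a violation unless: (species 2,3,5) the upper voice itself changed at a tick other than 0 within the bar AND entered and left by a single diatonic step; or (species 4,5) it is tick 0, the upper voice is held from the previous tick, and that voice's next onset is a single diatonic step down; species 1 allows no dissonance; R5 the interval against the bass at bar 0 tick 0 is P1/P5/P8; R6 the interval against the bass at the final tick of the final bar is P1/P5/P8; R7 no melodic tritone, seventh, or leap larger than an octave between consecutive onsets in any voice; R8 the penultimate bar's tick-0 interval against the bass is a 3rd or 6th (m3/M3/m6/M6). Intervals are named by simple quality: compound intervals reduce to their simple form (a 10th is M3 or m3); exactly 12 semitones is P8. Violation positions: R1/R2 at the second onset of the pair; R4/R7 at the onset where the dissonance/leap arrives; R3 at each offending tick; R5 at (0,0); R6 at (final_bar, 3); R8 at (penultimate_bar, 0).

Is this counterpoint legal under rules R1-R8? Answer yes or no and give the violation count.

bar 0: v0=F3 v1=F4 v2=C5 (P5)
bar 1: v0=G3 v1=D4 v2=B4 (M3)
bar 2: v0=F3 v1=G4 v2=A4 (M3)
bar 3: v0=A3 v1=G5 v2=C5 (m3)
bar 4: v0=G3 v1=E4 v2=B4 (M3)
bar 5: v0=F3 v1=F4 v2=C5 (P5)
  R4 @ bar2.0: F3/G4 M2 untreated
  R2 @ bar3.0: G4/A4 M2 -> G5/C5 P5 similar
  R3 @ bar3.0: G5 above C5
  R4 @ bar3.0: A3/G5 m7 untreated
  R3 @ bar3.1: G5 above C5
  R3 @ bar3.2: G5 above C5
  R3 @ bar3.3: G5 above C5
  R1 @ bar4.0: G5/C5 P5 -> E4/B4 P5 similar
  R7 @ bar4.0: G5->E4 leap 15st
  R1 @ bar5.0: E4/B4 P5 -> F4/C5 P5 similar

No (10 violations)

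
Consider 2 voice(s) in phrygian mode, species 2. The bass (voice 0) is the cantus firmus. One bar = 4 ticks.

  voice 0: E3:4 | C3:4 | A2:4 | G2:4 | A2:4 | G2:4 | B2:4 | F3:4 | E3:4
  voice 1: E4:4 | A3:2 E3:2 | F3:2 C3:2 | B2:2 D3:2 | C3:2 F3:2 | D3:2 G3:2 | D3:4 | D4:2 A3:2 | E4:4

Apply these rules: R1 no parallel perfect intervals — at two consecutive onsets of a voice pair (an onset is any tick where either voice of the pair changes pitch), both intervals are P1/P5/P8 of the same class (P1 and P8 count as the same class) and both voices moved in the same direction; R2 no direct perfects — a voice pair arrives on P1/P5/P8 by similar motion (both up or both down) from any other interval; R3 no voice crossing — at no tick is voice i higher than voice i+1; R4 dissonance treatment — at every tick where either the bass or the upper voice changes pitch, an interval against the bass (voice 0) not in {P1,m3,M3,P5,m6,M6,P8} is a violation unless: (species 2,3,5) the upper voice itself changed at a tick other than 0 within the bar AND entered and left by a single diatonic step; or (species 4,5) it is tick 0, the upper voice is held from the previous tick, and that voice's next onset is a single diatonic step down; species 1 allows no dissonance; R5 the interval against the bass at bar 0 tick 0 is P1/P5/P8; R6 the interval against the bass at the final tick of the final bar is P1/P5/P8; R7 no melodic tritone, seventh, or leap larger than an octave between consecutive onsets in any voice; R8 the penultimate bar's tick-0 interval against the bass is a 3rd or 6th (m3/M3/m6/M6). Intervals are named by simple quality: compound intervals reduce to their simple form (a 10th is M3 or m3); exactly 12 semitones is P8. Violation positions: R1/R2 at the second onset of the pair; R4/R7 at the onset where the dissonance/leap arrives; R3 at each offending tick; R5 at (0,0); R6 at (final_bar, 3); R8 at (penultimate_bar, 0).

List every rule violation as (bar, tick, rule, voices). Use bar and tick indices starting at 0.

(5, 0, R2, (0, 1))
(7, 0, R7, (0,))

bar 0: v0=E3 v1=E4 downbeat P8
bar 1: v0=C3 v1=A3 downbeat M6
bar 2: v0=A2 v1=F3 downbeat m6
bar 3: v0=G2 v1=B2 downbeat M3
bar 4: v0=A2 v1=C3 downbeat m3
bar 5: v0=G2 v1=D3 downbeat P5
bar 6: v0=B2 v1=D3 downbeat m3
bar 7: v0=F3 v1=D4 downbeat M6
bar 8: v0=E3 v1=E4 downbeat P8
  -> R2 @ bar 5 tick 0 v(0, 1): A2/F3 m6 -> G2/D3 P5 similar
  -> R7 @ bar 7 tick 0 v(0,): B2->F3 leap 6st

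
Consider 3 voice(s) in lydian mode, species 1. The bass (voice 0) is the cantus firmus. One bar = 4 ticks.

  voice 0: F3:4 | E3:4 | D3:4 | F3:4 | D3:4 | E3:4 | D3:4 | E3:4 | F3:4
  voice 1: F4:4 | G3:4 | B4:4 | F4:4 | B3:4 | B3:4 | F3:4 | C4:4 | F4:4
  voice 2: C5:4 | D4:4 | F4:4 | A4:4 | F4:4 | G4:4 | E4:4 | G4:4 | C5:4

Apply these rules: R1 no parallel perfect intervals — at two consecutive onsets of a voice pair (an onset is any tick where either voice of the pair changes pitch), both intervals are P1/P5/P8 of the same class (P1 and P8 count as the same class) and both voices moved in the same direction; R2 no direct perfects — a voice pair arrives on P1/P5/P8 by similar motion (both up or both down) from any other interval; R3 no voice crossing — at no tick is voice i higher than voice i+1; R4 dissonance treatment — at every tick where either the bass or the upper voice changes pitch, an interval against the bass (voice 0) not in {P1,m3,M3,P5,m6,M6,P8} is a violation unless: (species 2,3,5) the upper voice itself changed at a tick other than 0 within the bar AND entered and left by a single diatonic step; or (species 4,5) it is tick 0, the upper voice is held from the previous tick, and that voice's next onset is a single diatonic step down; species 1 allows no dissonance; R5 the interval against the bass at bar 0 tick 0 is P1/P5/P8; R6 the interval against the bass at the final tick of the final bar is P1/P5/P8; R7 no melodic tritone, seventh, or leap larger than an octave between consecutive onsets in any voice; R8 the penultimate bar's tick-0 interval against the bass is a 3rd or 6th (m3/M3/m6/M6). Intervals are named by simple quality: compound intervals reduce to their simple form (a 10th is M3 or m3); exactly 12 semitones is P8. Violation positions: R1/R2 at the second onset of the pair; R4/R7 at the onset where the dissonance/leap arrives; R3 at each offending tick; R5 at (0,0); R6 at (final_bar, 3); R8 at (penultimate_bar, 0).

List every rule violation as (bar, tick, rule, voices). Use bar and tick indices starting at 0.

(1, 0, R1, (1, 2))
(1, 0, R4, (0, 2))
(1, 0, R7, (1,))
(1, 0, R7, (2,))
(2, 0, R3, (1, 2))
(2, 0, R7, (1,))
(2, 1, R3, (1, 2))
(2, 2, R3, (1, 2))
(2, 3, R3, (1, 2))
(3, 0, R7, (1,))
(4, 0, R7, (1,))
(6, 0, R4, (0, 2))
(6, 0, R7, (1,))
(7, 0, R2, (1, 2))
(8, 0, R1, (1, 2))
(8, 0, R2, (0, 1))
(8, 0, R2, (0, 2))

bar 0: v0=F3 v1=F4 v2=C5 downbeat P5
bar 1: v0=E3 v1=G3 v2=D4 downbeat m7
bar 2: v0=D3 v1=B4 v2=F4 downbeat m3
bar 3: v0=F3 v1=F4 v2=A4 downbeat M3
bar 4: v0=D3 v1=B3 v2=F4 downbeat m3
bar 5: v0=E3 v1=B3 v2=G4 downbeat m3
bar 6: v0=D3 v1=F3 v2=E4 downbeat M2
bar 7: v0=E3 v1=C4 v2=G4 downbeat m3
bar 8: v0=F3 v1=F4 v2=C5 downbeat P5
  -> R1 @ bar 1 tick 0 v(1, 2): F4/C5 P5 -> G3/D4 P5 similar
  -> R4 @ bar 1 tick 0 v(0, 2): E3/D4 m7 untreated
  -> R7 @ bar 1 tick 0 v(1,): F4->G3 leap 10st
  -> R7 @ bar 1 tick 0 v(2,): C5->D4 leap 10st
  -> R3 @ bar 2 tick 0 v(1, 2): B4 above F4
  -> R7 @ bar 2 tick 0 v(1,): G3->B4 leap 16st
  -> R3 @ bar 2 tick 1 v(1, 2): B4 above F4
  -> R3 @ bar 2 tick 2 v(1, 2): B4 above F4
  -> R3 @ bar 2 tick 3 v(1, 2): B4 above F4
  -> R7 @ bar 3 tick 0 v(1,): B4->F4 leap 6st
  -> R7 @ bar 4 tick 0 v(1,): F4->B3 leap 6st
  -> R4 @ bar 6 tick 0 v(0, 2): D3/E4 M2 untreated
  -> R7 @ bar 6 tick 0 v(1,): B3->F3 leap 6st
  -> R2 @ bar 7 tick 0 v(1, 2): F3/E4 M7 -> C4/G4 P5 similar
  -> R1 @ bar 8 tick 0 v(1, 2): C4/G4 P5 -> F4/C5 P5 similar
  -> R2 @ bar 8 tick 0 v(0, 1): E3/C4 m6 -> F3/F4 P8 similar
  -> R2 @ bar 8 tick 0 v(0, 2): E3/G4 m3 -> F3/C5 P5 similar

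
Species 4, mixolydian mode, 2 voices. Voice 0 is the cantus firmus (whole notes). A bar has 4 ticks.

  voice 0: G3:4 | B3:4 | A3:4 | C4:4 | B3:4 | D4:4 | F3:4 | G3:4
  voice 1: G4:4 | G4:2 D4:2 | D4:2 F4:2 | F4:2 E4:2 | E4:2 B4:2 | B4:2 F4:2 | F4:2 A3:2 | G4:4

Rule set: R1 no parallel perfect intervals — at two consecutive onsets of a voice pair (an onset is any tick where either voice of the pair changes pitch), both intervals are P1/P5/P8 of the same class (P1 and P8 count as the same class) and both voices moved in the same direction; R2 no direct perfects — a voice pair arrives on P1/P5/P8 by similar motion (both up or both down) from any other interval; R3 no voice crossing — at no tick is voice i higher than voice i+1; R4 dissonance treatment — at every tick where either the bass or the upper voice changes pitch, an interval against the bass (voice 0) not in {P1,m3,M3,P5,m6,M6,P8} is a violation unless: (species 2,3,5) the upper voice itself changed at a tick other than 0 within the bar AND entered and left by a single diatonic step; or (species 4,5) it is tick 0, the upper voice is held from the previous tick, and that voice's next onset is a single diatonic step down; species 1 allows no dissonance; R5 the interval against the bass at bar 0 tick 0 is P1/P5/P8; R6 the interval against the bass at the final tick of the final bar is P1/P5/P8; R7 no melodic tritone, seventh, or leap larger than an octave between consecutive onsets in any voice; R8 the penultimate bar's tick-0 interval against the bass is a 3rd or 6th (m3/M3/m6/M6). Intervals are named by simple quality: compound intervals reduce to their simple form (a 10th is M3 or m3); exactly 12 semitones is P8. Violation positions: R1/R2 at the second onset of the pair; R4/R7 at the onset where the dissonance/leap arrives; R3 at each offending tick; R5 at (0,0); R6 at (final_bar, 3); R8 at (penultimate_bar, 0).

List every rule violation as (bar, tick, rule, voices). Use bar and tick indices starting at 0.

(2, 0, R4, (0, 1))
(4, 0, R4, (0, 1))
(5, 2, R7, (1,))
(6, 0, R8, (0, 1))
(7, 0, R2, (0, 1))
(7, 0, R7, (1,))

bar 0: v0=G3 v1=G4 downbeat P8
bar 1: v0=B3 v1=G4 downbeat m6
bar 2: v0=A3 v1=D4 downbeat P4
bar 3: v0=C4 v1=F4 downbeat P4
bar 4: v0=B3 v1=E4 downbeat P4
bar 5: v0=D4 v1=B4 downbeat M6
bar 6: v0=F3 v1=F4 downbeat P8
bar 7: v0=G3 v1=G4 downbeat P8
  -> R4 @ bar 2 tick 0 v(0, 1): A3/D4 P4 untreated
  -> R4 @ bar 4 tick 0 v(0, 1): B3/E4 P4 untreated
  -> R7 @ bar 5 tick 2 v(1,): B4->F4 leap 6st
  -> R8 @ bar 6 tick 0 v(0, 1): penult P8 not 3rd/6th
  -> R2 @ bar 7 tick 0 v(0, 1): F3/A3 M3 -> G3/G4 P8 similar
  -> R7 @ bar 7 tick 0 v(1,): A3->G4 leap 10st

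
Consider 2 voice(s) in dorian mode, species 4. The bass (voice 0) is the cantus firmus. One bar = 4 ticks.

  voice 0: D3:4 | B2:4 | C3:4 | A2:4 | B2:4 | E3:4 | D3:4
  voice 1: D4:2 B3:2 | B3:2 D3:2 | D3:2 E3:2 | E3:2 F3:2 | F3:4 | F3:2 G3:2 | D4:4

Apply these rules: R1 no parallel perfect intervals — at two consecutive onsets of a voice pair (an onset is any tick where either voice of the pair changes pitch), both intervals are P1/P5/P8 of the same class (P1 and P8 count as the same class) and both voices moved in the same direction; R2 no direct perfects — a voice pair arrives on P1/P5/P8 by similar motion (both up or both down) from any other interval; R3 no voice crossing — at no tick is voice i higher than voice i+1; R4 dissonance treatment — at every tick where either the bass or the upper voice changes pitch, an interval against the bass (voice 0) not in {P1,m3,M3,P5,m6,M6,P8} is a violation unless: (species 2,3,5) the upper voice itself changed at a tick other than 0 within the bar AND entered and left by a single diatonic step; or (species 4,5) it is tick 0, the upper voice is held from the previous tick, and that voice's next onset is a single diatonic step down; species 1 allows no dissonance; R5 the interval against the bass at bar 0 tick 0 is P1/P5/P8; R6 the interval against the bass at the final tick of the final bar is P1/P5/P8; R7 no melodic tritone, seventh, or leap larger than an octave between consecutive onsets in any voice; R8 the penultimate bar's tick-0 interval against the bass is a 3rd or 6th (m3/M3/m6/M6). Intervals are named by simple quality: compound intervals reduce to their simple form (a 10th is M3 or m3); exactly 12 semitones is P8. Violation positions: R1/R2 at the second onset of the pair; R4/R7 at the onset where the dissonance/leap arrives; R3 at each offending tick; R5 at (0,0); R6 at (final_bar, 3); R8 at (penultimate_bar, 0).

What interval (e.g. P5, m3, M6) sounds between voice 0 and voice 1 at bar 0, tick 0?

P8

voice 0=D3 voice 1=D4 -> P8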